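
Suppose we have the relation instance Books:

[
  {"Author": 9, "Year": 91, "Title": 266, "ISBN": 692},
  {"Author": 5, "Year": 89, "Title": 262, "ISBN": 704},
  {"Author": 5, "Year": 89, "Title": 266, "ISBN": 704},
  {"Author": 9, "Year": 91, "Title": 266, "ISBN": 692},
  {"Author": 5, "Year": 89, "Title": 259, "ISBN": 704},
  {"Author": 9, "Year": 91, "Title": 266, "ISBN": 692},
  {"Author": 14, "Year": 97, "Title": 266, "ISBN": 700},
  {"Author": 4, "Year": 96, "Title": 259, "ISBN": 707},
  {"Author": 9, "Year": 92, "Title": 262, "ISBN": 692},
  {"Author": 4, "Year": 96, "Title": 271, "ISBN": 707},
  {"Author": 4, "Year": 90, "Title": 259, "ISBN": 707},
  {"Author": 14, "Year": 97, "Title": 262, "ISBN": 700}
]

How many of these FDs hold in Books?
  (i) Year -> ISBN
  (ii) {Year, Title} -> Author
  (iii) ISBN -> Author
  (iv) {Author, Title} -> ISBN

4

(i) Year -> ISBN: every LHS value maps to a single RHS value — holds.
(ii) {Year, Title} -> Author: every LHS value maps to a single RHS value — holds.
(iii) ISBN -> Author: every LHS value maps to a single RHS value — holds.
(iv) {Author, Title} -> ISBN: every LHS value maps to a single RHS value — holds.
4 of the 4 dependencies hold.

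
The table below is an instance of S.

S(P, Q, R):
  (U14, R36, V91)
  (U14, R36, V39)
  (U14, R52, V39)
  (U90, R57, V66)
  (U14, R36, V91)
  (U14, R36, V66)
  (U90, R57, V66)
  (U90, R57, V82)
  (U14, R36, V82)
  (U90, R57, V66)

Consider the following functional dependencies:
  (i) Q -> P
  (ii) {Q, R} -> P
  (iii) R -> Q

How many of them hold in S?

(i) Q -> P: every LHS value maps to a single RHS value — holds.
(ii) {Q, R} -> P: every LHS value maps to a single RHS value — holds.
(iii) R -> Q: R=V39: 2 rows → Q takes values {R36, R52} — violation; R=V66: 4 rows → Q takes values {R57, R36} — violation; R=V82: 2 rows → Q takes values {R57, R36} — violation — fails.
2 of the 3 dependencies hold.

2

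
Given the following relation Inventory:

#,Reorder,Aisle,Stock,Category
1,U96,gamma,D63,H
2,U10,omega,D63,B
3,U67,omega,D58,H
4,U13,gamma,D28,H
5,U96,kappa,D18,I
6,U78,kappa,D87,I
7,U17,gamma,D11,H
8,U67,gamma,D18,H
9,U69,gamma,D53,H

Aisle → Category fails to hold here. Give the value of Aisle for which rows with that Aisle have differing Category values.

Aisle=gamma: rows 1, 4, 7, 8, 9 → Category = H, H, H, H, H ✓
Aisle=omega: rows 2, 3 → Category takes values {B, H} — violation
Aisle=kappa: rows 5, 6 → Category = I, I ✓
The only Aisle value with inconsistent Category is Aisle=omega.

omega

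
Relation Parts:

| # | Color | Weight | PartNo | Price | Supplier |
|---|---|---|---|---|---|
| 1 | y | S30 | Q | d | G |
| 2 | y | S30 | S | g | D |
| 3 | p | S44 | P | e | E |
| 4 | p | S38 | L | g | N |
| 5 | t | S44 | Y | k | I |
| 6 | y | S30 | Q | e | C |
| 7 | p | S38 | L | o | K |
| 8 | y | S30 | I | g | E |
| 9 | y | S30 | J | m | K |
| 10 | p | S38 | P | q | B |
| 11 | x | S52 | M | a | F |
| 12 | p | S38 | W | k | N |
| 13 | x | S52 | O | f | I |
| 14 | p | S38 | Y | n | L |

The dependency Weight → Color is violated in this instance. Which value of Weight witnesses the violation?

S44

Weight=S30: rows 1, 2, 6, 8, 9 → Color = y, y, y, y, y ✓
Weight=S44: rows 3, 5 → Color takes values {p, t} — violation
Weight=S38: rows 4, 7, 10, 12, 14 → Color = p, p, p, p, p ✓
Weight=S52: rows 11, 13 → Color = x, x ✓
The only Weight value with inconsistent Color is Weight=S44.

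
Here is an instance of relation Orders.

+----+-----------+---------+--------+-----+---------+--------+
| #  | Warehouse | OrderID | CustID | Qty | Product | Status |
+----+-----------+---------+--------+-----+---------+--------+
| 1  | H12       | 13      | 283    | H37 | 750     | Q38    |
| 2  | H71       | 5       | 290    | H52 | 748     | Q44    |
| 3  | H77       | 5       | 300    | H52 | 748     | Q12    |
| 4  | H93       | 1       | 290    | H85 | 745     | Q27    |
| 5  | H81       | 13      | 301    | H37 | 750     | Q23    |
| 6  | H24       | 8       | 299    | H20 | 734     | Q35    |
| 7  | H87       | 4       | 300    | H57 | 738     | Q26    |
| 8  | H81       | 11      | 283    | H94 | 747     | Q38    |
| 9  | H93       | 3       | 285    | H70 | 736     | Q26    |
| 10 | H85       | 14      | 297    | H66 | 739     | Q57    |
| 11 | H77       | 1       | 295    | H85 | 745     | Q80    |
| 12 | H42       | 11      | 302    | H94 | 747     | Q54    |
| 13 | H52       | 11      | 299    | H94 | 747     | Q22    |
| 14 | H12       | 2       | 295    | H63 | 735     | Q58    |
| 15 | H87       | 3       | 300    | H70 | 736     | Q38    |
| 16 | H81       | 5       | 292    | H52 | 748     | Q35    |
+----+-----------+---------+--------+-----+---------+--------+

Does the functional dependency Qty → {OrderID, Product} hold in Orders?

Qty=H37: rows 1, 5 → {OrderID,Product} = (13, 750), (13, 750) ✓
Qty=H52: rows 2, 3, 16 → {OrderID,Product} = (5, 748), (5, 748), (5, 748) ✓
Qty=H85: rows 4, 11 → {OrderID,Product} = (1, 745), (1, 745) ✓
Qty=H20: row 6 → {OrderID,Product} = (8, 734) ✓
Qty=H57: row 7 → {OrderID,Product} = (4, 738) ✓
Qty=H94: rows 8, 12, 13 → {OrderID,Product} = (11, 747), (11, 747), (11, 747) ✓
Qty=H70: rows 9, 15 → {OrderID,Product} = (3, 736), (3, 736) ✓
Qty=H66: row 10 → {OrderID,Product} = (14, 739) ✓
Qty=H63: row 14 → {OrderID,Product} = (2, 735) ✓
Every Qty value is associated with a single {OrderID, Product} value, so Qty → {OrderID, Product} holds.

Yes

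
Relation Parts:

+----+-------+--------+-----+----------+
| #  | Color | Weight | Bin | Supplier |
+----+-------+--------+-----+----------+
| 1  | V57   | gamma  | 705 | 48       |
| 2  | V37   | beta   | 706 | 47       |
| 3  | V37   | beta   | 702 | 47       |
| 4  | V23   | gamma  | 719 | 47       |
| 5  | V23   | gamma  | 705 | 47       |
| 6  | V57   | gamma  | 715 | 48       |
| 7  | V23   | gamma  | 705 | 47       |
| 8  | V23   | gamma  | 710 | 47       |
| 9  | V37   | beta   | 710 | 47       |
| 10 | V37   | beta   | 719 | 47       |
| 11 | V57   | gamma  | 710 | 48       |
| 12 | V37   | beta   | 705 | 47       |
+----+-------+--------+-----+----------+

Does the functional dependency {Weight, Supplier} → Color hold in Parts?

Yes

(Weight=gamma, Supplier=48): rows 1, 6, 11 → Color = V57, V57, V57 ✓
(Weight=beta, Supplier=47): rows 2, 3, 9, 10, 12 → Color = V37, V37, V37, V37, V37 ✓
(Weight=gamma, Supplier=47): rows 4, 5, 7, 8 → Color = V23, V23, V23, V23 ✓
Every {Weight, Supplier} value is associated with a single Color value, so {Weight, Supplier} → Color holds.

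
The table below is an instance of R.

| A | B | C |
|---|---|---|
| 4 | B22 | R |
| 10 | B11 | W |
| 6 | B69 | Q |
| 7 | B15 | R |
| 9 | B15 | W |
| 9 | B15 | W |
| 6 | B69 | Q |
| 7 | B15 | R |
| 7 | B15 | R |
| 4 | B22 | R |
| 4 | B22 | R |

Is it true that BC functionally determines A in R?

Yes

(B=B22, C=R): 3 rows → A = 4, 4, 4 ✓
(B=B11, C=W): 1 row → A = 10 ✓
(B=B69, C=Q): 2 rows → A = 6, 6 ✓
(B=B15, C=R): 3 rows → A = 7, 7, 7 ✓
(B=B15, C=W): 2 rows → A = 9, 9 ✓
Every BC value is associated with a single A value, so BC → A holds.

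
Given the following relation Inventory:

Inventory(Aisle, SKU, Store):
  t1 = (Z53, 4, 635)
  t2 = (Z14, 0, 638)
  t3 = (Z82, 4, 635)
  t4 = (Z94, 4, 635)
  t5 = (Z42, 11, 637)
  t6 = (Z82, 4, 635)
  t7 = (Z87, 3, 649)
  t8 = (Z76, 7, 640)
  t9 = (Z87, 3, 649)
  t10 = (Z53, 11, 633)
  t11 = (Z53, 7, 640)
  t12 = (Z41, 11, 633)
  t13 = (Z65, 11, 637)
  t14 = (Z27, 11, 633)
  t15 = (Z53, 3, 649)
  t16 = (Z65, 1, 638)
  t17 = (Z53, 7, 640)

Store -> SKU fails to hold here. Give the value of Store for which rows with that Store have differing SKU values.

Store=635: rows 1, 3, 4, 6 → SKU = 4, 4, 4, 4 ✓
Store=638: rows 2, 16 → SKU takes values {0, 1} — violation
Store=637: rows 5, 13 → SKU = 11, 11 ✓
Store=649: rows 7, 9, 15 → SKU = 3, 3, 3 ✓
Store=640: rows 8, 11, 17 → SKU = 7, 7, 7 ✓
Store=633: rows 10, 12, 14 → SKU = 11, 11, 11 ✓
The only Store value with inconsistent SKU is Store=638.

638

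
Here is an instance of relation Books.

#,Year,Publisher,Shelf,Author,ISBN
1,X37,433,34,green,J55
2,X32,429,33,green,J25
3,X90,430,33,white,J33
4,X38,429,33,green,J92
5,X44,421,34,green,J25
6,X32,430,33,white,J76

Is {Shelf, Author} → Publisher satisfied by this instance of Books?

(Shelf=34, Author=green): rows 1, 5 → Publisher takes values {433, 421} — violation
(Shelf=33, Author=green): rows 2, 4 → Publisher = 429, 429 ✓
(Shelf=33, Author=white): rows 3, 6 → Publisher = 430, 430 ✓
Two rows agree on {Shelf, Author} but differ on Publisher, so {Shelf, Author} → Publisher does not hold.

No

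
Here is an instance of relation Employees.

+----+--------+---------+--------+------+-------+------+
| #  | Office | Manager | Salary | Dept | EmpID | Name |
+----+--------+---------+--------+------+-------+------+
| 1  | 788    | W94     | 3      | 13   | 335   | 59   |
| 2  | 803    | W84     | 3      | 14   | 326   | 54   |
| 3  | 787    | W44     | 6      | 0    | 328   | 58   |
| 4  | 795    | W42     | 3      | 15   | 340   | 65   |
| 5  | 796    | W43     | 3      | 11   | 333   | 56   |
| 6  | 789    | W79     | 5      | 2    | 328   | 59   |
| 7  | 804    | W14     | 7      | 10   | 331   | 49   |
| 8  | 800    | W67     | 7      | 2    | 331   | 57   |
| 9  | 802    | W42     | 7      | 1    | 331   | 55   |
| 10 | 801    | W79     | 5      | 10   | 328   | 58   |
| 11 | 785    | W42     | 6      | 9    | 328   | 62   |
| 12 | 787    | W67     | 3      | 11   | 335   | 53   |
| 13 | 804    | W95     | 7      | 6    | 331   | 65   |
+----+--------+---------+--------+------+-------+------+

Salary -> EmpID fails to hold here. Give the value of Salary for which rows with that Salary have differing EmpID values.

Salary=3: rows 1, 2, 4, 5, 12 → EmpID takes values {335, 326, 340, 333} — violation
Salary=6: rows 3, 11 → EmpID = 328, 328 ✓
Salary=5: rows 6, 10 → EmpID = 328, 328 ✓
Salary=7: rows 7, 8, 9, 13 → EmpID = 331, 331, 331, 331 ✓
The only Salary value with inconsistent EmpID is Salary=3.

3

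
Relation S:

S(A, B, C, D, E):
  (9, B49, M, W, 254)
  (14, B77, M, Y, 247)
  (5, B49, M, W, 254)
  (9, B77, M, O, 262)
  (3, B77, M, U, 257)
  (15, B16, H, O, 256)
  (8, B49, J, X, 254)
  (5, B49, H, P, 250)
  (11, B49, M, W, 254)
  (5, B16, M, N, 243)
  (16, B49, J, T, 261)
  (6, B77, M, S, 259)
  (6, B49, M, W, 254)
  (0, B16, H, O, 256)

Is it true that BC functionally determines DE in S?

(B=B49, C=M): 4 rows → {D,E} = (W, 254), (W, 254), (W, 254), (W, 254) ✓
(B=B77, C=M): 4 rows → {D,E} takes values {(Y, 247), (O, 262), (U, 257), (S, 259)} — violation
(B=B16, C=H): 2 rows → {D,E} = (O, 256), (O, 256) ✓
(B=B49, C=J): 2 rows → {D,E} takes values {(X, 254), (T, 261)} — violation
(B=B49, C=H): 1 row → {D,E} = (P, 250) ✓
(B=B16, C=M): 1 row → {D,E} = (N, 243) ✓
Two rows agree on BC but differ on DE, so BC → DE does not hold.

No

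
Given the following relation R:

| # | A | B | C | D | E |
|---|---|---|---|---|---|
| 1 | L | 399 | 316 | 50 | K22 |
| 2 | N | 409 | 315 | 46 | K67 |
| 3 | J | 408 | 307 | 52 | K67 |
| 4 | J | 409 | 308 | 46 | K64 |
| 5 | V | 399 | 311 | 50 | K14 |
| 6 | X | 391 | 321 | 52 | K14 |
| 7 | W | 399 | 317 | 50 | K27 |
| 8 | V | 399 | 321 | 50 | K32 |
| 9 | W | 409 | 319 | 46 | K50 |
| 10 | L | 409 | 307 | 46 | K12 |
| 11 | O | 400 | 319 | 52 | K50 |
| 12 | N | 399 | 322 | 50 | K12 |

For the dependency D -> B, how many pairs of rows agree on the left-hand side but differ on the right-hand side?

D=50: all 5 rows agree on B — 0 pairs.
D=46: all 4 rows agree on B — 0 pairs.
D=52: violating pairs (3,6), (3,11), (6,11) — 3 pairs.

3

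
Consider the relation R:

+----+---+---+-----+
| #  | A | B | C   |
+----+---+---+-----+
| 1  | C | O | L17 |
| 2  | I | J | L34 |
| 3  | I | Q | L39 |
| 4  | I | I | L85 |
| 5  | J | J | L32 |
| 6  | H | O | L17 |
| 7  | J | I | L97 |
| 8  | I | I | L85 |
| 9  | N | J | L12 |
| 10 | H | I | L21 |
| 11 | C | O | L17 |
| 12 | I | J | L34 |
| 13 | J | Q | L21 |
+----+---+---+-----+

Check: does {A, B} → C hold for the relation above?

Yes

(A=C, B=O): rows 1, 11 → C = L17, L17 ✓
(A=I, B=J): rows 2, 12 → C = L34, L34 ✓
(A=I, B=Q): row 3 → C = L39 ✓
(A=I, B=I): rows 4, 8 → C = L85, L85 ✓
(A=J, B=J): row 5 → C = L32 ✓
(A=H, B=O): row 6 → C = L17 ✓
(A=J, B=I): row 7 → C = L97 ✓
(A=N, B=J): row 9 → C = L12 ✓
(A=H, B=I): row 10 → C = L21 ✓
(A=J, B=Q): row 13 → C = L21 ✓
Every {A, B} value is associated with a single C value, so {A, B} → C holds.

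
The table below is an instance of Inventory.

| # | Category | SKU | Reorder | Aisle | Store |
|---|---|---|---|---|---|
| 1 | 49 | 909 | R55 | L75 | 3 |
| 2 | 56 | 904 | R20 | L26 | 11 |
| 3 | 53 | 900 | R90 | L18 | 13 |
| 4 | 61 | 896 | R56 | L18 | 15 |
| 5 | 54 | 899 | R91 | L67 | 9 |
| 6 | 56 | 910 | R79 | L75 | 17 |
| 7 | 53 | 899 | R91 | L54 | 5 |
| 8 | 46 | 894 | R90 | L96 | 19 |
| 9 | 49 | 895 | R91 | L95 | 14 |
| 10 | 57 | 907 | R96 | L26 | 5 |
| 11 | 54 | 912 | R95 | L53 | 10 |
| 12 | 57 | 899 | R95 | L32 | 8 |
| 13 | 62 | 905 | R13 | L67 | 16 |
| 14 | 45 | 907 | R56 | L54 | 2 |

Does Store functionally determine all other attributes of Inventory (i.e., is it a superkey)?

Rows 7 and 10 have the same Store value Store=5 but are distinct tuples, so Store does not determine every attribute — not a superkey.

No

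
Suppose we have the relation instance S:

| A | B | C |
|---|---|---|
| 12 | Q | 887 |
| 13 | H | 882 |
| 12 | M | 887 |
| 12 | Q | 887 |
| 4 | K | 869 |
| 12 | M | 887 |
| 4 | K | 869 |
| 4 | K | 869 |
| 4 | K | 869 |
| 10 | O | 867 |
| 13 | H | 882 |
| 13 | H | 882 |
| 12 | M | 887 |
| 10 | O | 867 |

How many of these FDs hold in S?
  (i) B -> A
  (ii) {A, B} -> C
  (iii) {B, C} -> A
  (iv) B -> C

4

(i) B -> A: every LHS value maps to a single RHS value — holds.
(ii) {A, B} -> C: every LHS value maps to a single RHS value — holds.
(iii) {B, C} -> A: every LHS value maps to a single RHS value — holds.
(iv) B -> C: every LHS value maps to a single RHS value — holds.
4 of the 4 dependencies hold.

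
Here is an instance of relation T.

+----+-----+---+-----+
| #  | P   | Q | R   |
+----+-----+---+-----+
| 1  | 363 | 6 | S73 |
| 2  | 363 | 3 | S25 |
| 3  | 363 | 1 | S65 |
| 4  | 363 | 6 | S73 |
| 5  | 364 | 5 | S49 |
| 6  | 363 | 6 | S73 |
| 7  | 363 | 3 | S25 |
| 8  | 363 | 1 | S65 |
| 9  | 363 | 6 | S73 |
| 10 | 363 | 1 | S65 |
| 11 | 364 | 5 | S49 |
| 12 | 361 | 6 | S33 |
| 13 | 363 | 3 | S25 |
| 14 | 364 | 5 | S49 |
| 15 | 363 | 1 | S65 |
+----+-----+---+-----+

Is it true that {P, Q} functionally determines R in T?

Yes

(P=363, Q=6): rows 1, 4, 6, 9 → R = S73, S73, S73, S73 ✓
(P=363, Q=3): rows 2, 7, 13 → R = S25, S25, S25 ✓
(P=363, Q=1): rows 3, 8, 10, 15 → R = S65, S65, S65, S65 ✓
(P=364, Q=5): rows 5, 11, 14 → R = S49, S49, S49 ✓
(P=361, Q=6): row 12 → R = S33 ✓
Every {P, Q} value is associated with a single R value, so {P, Q} -> R holds.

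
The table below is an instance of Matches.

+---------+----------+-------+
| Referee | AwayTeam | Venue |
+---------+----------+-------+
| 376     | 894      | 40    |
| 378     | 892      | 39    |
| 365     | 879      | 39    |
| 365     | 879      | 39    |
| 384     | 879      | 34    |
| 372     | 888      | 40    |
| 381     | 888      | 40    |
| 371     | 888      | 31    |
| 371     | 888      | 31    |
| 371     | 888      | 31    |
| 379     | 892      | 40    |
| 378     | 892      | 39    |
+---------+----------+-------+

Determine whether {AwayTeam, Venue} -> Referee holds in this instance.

No

(AwayTeam=894, Venue=40): 1 row → Referee = 376 ✓
(AwayTeam=892, Venue=39): 2 rows → Referee = 378, 378 ✓
(AwayTeam=879, Venue=39): 2 rows → Referee = 365, 365 ✓
(AwayTeam=879, Venue=34): 1 row → Referee = 384 ✓
(AwayTeam=888, Venue=40): 2 rows → Referee takes values {372, 381} — violation
(AwayTeam=888, Venue=31): 3 rows → Referee = 371, 371, 371 ✓
(AwayTeam=892, Venue=40): 1 row → Referee = 379 ✓
Two rows agree on {AwayTeam, Venue} but differ on Referee, so {AwayTeam, Venue} -> Referee does not hold.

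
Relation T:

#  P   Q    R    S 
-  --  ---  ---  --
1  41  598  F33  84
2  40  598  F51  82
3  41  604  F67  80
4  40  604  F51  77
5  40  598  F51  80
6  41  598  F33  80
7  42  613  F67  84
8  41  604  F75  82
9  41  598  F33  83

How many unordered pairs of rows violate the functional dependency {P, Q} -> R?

(P=41, Q=598): all 3 rows agree on R — 0 pairs.
(P=40, Q=598): all 2 rows agree on R — 0 pairs.
(P=41, Q=604): violating pairs (3,8) — 1 pair.

1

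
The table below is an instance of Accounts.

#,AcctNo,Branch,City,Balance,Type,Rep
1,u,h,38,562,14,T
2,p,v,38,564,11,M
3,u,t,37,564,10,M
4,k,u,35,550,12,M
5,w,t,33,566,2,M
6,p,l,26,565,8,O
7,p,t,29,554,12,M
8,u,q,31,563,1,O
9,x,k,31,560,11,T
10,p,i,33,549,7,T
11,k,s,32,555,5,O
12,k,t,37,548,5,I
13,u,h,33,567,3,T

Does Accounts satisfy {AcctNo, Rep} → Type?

(AcctNo=u, Rep=T): rows 1, 13 → Type takes values {14, 3} — violation
(AcctNo=p, Rep=M): rows 2, 7 → Type takes values {11, 12} — violation
(AcctNo=u, Rep=M): row 3 → Type = 10 ✓
(AcctNo=k, Rep=M): row 4 → Type = 12 ✓
(AcctNo=w, Rep=M): row 5 → Type = 2 ✓
(AcctNo=p, Rep=O): row 6 → Type = 8 ✓
(AcctNo=u, Rep=O): row 8 → Type = 1 ✓
(AcctNo=x, Rep=T): row 9 → Type = 11 ✓
(AcctNo=p, Rep=T): row 10 → Type = 7 ✓
(AcctNo=k, Rep=O): row 11 → Type = 5 ✓
(AcctNo=k, Rep=I): row 12 → Type = 5 ✓
Two rows agree on {AcctNo, Rep} but differ on Type, so {AcctNo, Rep} → Type does not hold.

No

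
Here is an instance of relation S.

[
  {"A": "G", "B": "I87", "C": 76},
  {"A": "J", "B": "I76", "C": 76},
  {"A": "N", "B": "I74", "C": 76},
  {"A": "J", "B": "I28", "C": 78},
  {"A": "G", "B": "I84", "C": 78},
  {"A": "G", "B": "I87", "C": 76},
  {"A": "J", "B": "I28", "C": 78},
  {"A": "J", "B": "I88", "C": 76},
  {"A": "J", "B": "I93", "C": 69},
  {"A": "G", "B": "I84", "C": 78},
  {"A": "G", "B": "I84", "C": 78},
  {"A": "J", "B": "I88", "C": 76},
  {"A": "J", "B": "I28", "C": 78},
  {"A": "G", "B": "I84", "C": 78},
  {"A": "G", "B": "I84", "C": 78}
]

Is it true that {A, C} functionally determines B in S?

(A=G, C=76): 2 rows → B = I87, I87 ✓
(A=J, C=76): 3 rows → B takes values {I76, I88} — violation
(A=N, C=76): 1 row → B = I74 ✓
(A=J, C=78): 3 rows → B = I28, I28, I28 ✓
(A=G, C=78): 5 rows → B = I84, I84, I84, I84, I84 ✓
(A=J, C=69): 1 row → B = I93 ✓
Two rows agree on {A, C} but differ on B, so {A, C} → B does not hold.

No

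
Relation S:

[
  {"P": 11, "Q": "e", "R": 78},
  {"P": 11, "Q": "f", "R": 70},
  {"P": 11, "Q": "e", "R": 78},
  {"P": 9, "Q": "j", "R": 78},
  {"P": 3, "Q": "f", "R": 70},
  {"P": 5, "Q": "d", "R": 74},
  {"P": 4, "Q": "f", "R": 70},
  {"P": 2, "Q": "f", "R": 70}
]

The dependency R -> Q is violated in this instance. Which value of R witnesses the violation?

R=78: 3 rows → Q takes values {e, j} — violation
R=70: 4 rows → Q = f, f, f, f ✓
R=74: 1 row → Q = d ✓
The only R value with inconsistent Q is R=78.

78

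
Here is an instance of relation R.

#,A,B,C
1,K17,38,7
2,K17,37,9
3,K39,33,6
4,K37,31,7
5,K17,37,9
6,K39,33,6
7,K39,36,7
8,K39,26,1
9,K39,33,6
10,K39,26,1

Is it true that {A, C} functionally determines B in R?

Yes

(A=K17, C=7): row 1 → B = 38 ✓
(A=K17, C=9): rows 2, 5 → B = 37, 37 ✓
(A=K39, C=6): rows 3, 6, 9 → B = 33, 33, 33 ✓
(A=K37, C=7): row 4 → B = 31 ✓
(A=K39, C=7): row 7 → B = 36 ✓
(A=K39, C=1): rows 8, 10 → B = 26, 26 ✓
Every {A, C} value is associated with a single B value, so {A, C} → B holds.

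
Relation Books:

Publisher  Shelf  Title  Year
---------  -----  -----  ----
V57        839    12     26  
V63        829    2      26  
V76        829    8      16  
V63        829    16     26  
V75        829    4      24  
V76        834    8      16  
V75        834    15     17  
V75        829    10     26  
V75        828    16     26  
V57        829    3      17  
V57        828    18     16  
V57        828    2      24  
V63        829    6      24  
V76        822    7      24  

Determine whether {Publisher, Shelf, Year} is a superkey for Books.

No

Two distinct rows share (Publisher=V63, Shelf=829, Year=26), so {Publisher, Shelf, Year} does not determine every attribute — not a superkey.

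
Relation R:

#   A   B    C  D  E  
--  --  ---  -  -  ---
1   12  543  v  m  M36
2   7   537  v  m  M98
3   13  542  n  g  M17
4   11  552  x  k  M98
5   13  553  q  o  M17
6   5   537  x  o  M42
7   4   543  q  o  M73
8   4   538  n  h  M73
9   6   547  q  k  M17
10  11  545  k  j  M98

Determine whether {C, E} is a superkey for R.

Rows 5 and 9 have the same {C, E} value (C=q, E=M17) but are distinct tuples, so {C, E} does not determine every attribute — not a superkey.

No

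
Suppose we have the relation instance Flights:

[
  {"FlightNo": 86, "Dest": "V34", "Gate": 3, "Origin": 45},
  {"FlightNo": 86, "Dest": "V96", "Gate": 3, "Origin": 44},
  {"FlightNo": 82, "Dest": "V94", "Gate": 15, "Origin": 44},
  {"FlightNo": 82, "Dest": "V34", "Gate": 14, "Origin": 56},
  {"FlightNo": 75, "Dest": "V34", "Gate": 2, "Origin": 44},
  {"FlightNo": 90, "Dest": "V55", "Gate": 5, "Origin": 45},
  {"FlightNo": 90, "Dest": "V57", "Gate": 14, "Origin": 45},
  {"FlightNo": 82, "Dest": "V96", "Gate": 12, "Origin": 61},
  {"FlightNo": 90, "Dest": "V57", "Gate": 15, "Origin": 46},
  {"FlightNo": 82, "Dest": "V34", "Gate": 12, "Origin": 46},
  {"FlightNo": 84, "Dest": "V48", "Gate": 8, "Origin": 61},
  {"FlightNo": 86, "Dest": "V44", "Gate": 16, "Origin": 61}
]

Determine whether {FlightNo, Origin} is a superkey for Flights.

Two distinct rows share (FlightNo=90, Origin=45), so {FlightNo, Origin} does not determine every attribute — not a superkey.

No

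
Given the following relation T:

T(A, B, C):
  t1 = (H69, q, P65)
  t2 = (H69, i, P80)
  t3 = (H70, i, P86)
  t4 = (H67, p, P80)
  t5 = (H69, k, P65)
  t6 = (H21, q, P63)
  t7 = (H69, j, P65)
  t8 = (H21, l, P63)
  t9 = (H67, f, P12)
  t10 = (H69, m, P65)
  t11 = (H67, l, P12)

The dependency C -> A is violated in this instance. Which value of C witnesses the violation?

P80

C=P65: rows 1, 5, 7, 10 → A = H69, H69, H69, H69 ✓
C=P80: rows 2, 4 → A takes values {H69, H67} — violation
C=P86: row 3 → A = H70 ✓
C=P63: rows 6, 8 → A = H21, H21 ✓
C=P12: rows 9, 11 → A = H67, H67 ✓
The only C value with inconsistent A is C=P80.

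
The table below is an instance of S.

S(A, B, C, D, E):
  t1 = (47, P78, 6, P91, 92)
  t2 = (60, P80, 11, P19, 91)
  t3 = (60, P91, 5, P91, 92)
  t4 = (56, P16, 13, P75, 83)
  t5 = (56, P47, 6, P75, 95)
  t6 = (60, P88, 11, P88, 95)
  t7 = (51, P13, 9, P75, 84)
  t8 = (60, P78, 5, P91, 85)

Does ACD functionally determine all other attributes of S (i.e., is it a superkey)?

No

Rows 3 and 8 have the same ACD value (A=60, C=5, D=P91) but are distinct tuples, so ACD does not determine every attribute — not a superkey.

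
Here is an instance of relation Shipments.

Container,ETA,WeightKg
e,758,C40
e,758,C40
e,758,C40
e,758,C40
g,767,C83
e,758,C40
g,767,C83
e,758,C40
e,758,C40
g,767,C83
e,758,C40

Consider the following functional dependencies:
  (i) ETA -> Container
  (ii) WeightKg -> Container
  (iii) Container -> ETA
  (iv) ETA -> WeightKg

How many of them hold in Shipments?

4

(i) ETA -> Container: every LHS value maps to a single RHS value — holds.
(ii) WeightKg -> Container: every LHS value maps to a single RHS value — holds.
(iii) Container -> ETA: every LHS value maps to a single RHS value — holds.
(iv) ETA -> WeightKg: every LHS value maps to a single RHS value — holds.
4 of the 4 dependencies hold.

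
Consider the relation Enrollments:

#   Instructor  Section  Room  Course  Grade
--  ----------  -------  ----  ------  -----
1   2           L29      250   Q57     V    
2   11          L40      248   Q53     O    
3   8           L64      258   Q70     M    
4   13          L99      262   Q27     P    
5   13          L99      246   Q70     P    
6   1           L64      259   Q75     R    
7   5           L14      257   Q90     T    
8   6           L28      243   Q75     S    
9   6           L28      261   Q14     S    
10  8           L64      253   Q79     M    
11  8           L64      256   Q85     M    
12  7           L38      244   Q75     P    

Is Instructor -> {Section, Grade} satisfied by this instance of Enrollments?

Yes

Instructor=2: row 1 → {Section,Grade} = (L29, V) ✓
Instructor=11: row 2 → {Section,Grade} = (L40, O) ✓
Instructor=8: rows 3, 10, 11 → {Section,Grade} = (L64, M), (L64, M), (L64, M) ✓
Instructor=13: rows 4, 5 → {Section,Grade} = (L99, P), (L99, P) ✓
Instructor=1: row 6 → {Section,Grade} = (L64, R) ✓
Instructor=5: row 7 → {Section,Grade} = (L14, T) ✓
Instructor=6: rows 8, 9 → {Section,Grade} = (L28, S), (L28, S) ✓
Instructor=7: row 12 → {Section,Grade} = (L38, P) ✓
Every Instructor value is associated with a single {Section, Grade} value, so Instructor -> {Section, Grade} holds.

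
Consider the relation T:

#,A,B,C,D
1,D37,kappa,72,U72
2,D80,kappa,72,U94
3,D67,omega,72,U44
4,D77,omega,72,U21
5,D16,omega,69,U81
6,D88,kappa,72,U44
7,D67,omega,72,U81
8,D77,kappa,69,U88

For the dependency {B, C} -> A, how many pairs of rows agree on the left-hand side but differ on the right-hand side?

5

(B=kappa, C=72): violating pairs (1,2), (1,6), (2,6) — 3 pairs.
(B=omega, C=72): violating pairs (3,4), (4,7) — 2 pairs.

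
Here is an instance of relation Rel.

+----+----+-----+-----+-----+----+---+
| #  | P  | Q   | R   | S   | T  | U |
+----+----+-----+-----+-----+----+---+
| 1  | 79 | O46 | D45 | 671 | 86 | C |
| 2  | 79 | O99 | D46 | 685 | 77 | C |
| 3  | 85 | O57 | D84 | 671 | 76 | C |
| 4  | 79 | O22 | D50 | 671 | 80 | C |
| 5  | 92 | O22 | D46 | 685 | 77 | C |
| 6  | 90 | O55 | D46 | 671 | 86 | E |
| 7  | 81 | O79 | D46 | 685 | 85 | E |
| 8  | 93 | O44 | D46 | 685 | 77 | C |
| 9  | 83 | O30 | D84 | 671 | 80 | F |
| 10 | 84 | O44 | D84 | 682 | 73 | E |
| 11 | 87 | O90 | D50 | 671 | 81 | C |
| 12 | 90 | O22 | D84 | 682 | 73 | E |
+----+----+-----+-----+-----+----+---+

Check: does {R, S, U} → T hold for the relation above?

(R=D45, S=671, U=C): row 1 → T = 86 ✓
(R=D46, S=685, U=C): rows 2, 5, 8 → T = 77, 77, 77 ✓
(R=D84, S=671, U=C): row 3 → T = 76 ✓
(R=D50, S=671, U=C): rows 4, 11 → T takes values {80, 81} — violation
(R=D46, S=671, U=E): row 6 → T = 86 ✓
(R=D46, S=685, U=E): row 7 → T = 85 ✓
(R=D84, S=671, U=F): row 9 → T = 80 ✓
(R=D84, S=682, U=E): rows 10, 12 → T = 73, 73 ✓
Two rows agree on {R, S, U} but differ on T, so {R, S, U} → T does not hold.

No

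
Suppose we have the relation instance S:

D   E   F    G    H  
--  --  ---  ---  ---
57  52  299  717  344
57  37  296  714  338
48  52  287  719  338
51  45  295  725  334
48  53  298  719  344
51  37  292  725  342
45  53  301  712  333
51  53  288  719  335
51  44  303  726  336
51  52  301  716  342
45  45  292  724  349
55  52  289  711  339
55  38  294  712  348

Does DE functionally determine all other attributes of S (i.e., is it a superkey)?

Yes

All 13 rows have distinct DE values, so DE → (all attributes) holds and DE is a superkey.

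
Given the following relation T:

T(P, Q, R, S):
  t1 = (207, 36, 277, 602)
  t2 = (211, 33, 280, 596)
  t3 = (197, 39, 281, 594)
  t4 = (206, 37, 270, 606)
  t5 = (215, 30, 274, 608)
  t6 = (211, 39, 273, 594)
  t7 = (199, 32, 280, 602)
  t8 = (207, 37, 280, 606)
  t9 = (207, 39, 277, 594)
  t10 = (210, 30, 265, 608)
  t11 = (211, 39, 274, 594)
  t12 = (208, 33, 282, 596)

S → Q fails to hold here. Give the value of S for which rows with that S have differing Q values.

602

S=602: rows 1, 7 → Q takes values {36, 32} — violation
S=596: rows 2, 12 → Q = 33, 33 ✓
S=594: rows 3, 6, 9, 11 → Q = 39, 39, 39, 39 ✓
S=606: rows 4, 8 → Q = 37, 37 ✓
S=608: rows 5, 10 → Q = 30, 30 ✓
The only S value with inconsistent Q is S=602.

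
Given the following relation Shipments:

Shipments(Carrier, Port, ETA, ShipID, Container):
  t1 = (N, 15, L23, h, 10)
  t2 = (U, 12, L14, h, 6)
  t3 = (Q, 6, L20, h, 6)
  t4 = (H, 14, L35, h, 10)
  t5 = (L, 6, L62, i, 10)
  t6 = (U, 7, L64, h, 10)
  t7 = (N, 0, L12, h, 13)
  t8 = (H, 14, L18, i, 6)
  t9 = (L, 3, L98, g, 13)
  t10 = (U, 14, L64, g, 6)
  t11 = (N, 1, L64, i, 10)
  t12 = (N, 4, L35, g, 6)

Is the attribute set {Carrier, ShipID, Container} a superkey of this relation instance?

All 12 rows have distinct {Carrier, ShipID, Container} values, so {Carrier, ShipID, Container} → (all attributes) holds and {Carrier, ShipID, Container} is a superkey.

Yes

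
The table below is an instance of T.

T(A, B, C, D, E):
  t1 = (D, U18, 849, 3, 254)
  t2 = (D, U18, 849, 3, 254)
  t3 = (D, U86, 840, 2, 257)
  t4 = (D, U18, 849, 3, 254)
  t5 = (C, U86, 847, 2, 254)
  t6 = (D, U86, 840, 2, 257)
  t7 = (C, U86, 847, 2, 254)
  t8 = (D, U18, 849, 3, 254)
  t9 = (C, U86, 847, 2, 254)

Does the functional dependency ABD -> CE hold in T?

Yes

(A=D, B=U18, D=3): rows 1, 2, 4, 8 → {C,E} = (849, 254), (849, 254), (849, 254), (849, 254) ✓
(A=D, B=U86, D=2): rows 3, 6 → {C,E} = (840, 257), (840, 257) ✓
(A=C, B=U86, D=2): rows 5, 7, 9 → {C,E} = (847, 254), (847, 254), (847, 254) ✓
Every ABD value is associated with a single CE value, so ABD -> CE holds.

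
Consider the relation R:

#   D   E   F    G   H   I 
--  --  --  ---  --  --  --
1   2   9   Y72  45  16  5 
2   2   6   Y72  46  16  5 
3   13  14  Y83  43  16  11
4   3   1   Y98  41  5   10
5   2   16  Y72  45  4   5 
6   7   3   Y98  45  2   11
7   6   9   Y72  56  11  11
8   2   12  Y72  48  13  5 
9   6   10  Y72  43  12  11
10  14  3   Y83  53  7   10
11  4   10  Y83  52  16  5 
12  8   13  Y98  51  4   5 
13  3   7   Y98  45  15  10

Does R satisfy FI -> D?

Yes

(F=Y72, I=5): rows 1, 2, 5, 8 → D = 2, 2, 2, 2 ✓
(F=Y83, I=11): row 3 → D = 13 ✓
(F=Y98, I=10): rows 4, 13 → D = 3, 3 ✓
(F=Y98, I=11): row 6 → D = 7 ✓
(F=Y72, I=11): rows 7, 9 → D = 6, 6 ✓
(F=Y83, I=10): row 10 → D = 14 ✓
(F=Y83, I=5): row 11 → D = 4 ✓
(F=Y98, I=5): row 12 → D = 8 ✓
Every FI value is associated with a single D value, so FI -> D holds.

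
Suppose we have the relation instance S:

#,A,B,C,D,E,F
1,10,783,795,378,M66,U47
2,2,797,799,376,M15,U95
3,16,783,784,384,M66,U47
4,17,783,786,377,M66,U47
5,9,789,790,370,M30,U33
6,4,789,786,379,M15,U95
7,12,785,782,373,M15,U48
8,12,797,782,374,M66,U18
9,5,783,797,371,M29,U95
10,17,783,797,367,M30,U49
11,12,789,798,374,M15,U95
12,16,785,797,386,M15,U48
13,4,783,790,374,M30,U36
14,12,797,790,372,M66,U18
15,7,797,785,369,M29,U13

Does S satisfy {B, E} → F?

(B=783, E=M66): rows 1, 3, 4 → F = U47, U47, U47 ✓
(B=797, E=M15): row 2 → F = U95 ✓
(B=789, E=M30): row 5 → F = U33 ✓
(B=789, E=M15): rows 6, 11 → F = U95, U95 ✓
(B=785, E=M15): rows 7, 12 → F = U48, U48 ✓
(B=797, E=M66): rows 8, 14 → F = U18, U18 ✓
(B=783, E=M29): row 9 → F = U95 ✓
(B=783, E=M30): rows 10, 13 → F takes values {U49, U36} — violation
(B=797, E=M29): row 15 → F = U13 ✓
Two rows agree on {B, E} but differ on F, so {B, E} → F does not hold.

No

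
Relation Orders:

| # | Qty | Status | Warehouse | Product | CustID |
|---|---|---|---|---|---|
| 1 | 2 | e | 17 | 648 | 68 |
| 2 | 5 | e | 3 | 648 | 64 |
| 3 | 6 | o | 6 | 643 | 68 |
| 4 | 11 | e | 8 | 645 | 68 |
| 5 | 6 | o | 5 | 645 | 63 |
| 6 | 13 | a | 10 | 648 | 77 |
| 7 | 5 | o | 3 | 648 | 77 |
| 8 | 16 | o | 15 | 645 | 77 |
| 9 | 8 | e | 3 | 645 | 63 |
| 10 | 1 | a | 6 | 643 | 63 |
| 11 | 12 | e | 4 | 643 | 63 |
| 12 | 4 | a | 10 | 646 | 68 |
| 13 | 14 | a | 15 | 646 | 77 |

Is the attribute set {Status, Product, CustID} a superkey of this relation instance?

Yes

All 13 rows have distinct {Status, Product, CustID} values, so {Status, Product, CustID} → (all attributes) holds and {Status, Product, CustID} is a superkey.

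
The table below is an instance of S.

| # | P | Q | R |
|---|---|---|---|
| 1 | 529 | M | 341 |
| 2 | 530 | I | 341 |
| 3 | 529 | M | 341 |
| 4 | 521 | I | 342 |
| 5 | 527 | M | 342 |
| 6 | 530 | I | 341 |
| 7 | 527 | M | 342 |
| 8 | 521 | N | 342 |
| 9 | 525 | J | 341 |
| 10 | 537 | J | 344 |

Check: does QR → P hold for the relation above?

Yes

(Q=M, R=341): rows 1, 3 → P = 529, 529 ✓
(Q=I, R=341): rows 2, 6 → P = 530, 530 ✓
(Q=I, R=342): row 4 → P = 521 ✓
(Q=M, R=342): rows 5, 7 → P = 527, 527 ✓
(Q=N, R=342): row 8 → P = 521 ✓
(Q=J, R=341): row 9 → P = 525 ✓
(Q=J, R=344): row 10 → P = 537 ✓
Every QR value is associated with a single P value, so QR → P holds.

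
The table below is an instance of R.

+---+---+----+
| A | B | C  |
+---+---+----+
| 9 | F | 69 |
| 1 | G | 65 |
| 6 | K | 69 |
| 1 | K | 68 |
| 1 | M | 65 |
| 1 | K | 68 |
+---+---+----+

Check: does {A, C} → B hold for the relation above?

No

(A=9, C=69): 1 row → B = F ✓
(A=1, C=65): 2 rows → B takes values {G, M} — violation
(A=6, C=69): 1 row → B = K ✓
(A=1, C=68): 2 rows → B = K, K ✓
Two rows agree on {A, C} but differ on B, so {A, C} → B does not hold.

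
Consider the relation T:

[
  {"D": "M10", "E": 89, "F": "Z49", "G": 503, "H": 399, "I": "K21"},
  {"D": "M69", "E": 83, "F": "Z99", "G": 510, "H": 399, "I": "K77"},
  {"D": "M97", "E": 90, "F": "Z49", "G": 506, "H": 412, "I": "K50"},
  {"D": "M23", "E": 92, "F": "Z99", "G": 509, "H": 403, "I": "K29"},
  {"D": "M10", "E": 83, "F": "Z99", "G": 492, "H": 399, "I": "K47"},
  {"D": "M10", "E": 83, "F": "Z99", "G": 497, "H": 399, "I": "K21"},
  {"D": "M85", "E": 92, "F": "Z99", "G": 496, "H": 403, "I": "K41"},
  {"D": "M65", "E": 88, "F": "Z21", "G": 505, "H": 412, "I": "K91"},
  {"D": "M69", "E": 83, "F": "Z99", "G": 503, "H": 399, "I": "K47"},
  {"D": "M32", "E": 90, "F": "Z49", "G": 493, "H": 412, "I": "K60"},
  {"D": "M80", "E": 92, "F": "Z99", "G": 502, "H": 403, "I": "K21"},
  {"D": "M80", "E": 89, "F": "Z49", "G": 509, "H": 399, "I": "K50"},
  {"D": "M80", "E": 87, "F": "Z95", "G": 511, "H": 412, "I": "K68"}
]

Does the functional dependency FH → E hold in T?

Yes

(F=Z49, H=399): 2 rows → E = 89, 89 ✓
(F=Z99, H=399): 4 rows → E = 83, 83, 83, 83 ✓
(F=Z49, H=412): 2 rows → E = 90, 90 ✓
(F=Z99, H=403): 3 rows → E = 92, 92, 92 ✓
(F=Z21, H=412): 1 row → E = 88 ✓
(F=Z95, H=412): 1 row → E = 87 ✓
Every FH value is associated with a single E value, so FH → E holds.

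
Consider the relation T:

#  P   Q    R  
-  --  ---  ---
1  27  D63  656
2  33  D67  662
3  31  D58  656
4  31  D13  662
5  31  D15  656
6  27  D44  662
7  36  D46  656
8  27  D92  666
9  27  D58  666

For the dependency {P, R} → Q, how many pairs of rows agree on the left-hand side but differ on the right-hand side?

2

(P=31, R=656): violating pairs (3,5) — 1 pair.
(P=27, R=666): violating pairs (8,9) — 1 pair.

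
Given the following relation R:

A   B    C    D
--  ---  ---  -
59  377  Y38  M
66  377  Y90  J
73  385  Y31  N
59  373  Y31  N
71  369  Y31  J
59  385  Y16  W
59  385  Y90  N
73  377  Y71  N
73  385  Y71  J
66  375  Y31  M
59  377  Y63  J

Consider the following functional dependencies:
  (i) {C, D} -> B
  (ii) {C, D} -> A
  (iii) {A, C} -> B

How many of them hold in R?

0

(i) {C, D} -> B: (C=Y31, D=N): 2 rows → B takes values {385, 373} — violation — fails.
(ii) {C, D} -> A: (C=Y31, D=N): 2 rows → A takes values {73, 59} — violation — fails.
(iii) {A, C} -> B: (A=73, C=Y71): 2 rows → B takes values {377, 385} — violation — fails.
None of the 3 dependencies hold.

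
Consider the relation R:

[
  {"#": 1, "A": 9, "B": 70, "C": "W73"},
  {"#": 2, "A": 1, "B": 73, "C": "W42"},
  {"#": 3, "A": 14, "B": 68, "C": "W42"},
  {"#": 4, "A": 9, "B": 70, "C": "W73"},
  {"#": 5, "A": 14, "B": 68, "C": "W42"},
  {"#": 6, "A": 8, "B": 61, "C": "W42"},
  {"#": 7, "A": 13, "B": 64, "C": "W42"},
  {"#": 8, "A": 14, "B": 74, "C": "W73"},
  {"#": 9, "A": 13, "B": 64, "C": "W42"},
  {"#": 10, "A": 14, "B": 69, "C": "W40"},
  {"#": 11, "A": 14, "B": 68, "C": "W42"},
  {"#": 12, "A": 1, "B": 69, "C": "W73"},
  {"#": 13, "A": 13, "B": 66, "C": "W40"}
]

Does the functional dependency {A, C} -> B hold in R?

(A=9, C=W73): rows 1, 4 → B = 70, 70 ✓
(A=1, C=W42): row 2 → B = 73 ✓
(A=14, C=W42): rows 3, 5, 11 → B = 68, 68, 68 ✓
(A=8, C=W42): row 6 → B = 61 ✓
(A=13, C=W42): rows 7, 9 → B = 64, 64 ✓
(A=14, C=W73): row 8 → B = 74 ✓
(A=14, C=W40): row 10 → B = 69 ✓
(A=1, C=W73): row 12 → B = 69 ✓
(A=13, C=W40): row 13 → B = 66 ✓
Every {A, C} value is associated with a single B value, so {A, C} -> B holds.

Yes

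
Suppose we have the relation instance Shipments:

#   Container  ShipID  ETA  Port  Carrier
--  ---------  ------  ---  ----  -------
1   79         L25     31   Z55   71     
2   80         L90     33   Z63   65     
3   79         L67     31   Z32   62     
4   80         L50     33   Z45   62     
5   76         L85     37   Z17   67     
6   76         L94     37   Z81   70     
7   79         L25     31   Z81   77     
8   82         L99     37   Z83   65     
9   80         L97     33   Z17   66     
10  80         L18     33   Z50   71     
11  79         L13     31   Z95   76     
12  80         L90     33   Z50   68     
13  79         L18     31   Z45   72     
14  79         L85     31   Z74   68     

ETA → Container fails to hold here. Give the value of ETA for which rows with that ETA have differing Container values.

37

ETA=31: rows 1, 3, 7, 11, 13, 14 → Container = 79, 79, 79, 79, 79, 79 ✓
ETA=33: rows 2, 4, 9, 10, 12 → Container = 80, 80, 80, 80, 80 ✓
ETA=37: rows 5, 6, 8 → Container takes values {76, 82} — violation
The only ETA value with inconsistent Container is ETA=37.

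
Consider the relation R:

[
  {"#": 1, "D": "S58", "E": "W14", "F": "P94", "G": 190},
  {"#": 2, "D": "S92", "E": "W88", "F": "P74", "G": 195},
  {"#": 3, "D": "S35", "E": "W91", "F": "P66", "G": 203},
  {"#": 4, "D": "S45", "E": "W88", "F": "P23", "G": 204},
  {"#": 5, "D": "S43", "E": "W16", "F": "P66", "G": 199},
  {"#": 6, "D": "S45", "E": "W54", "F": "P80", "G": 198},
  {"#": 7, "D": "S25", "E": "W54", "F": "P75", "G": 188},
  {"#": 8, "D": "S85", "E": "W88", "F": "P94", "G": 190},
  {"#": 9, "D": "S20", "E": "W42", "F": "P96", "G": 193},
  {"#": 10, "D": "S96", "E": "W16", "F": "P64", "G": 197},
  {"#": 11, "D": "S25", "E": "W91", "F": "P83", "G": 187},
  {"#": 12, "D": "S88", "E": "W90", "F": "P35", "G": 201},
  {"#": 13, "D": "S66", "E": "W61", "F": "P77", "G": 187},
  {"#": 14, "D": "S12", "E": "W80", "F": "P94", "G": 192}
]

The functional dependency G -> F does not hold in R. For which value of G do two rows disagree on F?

187

G=190: rows 1, 8 → F = P94, P94 ✓
G=195: row 2 → F = P74 ✓
G=203: row 3 → F = P66 ✓
G=204: row 4 → F = P23 ✓
G=199: row 5 → F = P66 ✓
G=198: row 6 → F = P80 ✓
G=188: row 7 → F = P75 ✓
G=193: row 9 → F = P96 ✓
G=197: row 10 → F = P64 ✓
G=187: rows 11, 13 → F takes values {P83, P77} — violation
G=201: row 12 → F = P35 ✓
G=192: row 14 → F = P94 ✓
The only G value with inconsistent F is G=187.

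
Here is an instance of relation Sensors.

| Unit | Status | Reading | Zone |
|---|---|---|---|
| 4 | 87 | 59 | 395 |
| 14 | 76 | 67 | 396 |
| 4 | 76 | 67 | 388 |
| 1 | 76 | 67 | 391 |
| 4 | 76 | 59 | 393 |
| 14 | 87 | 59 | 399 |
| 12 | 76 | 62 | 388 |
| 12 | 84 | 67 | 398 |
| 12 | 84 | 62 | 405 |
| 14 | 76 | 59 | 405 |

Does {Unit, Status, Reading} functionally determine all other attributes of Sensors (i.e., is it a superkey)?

All 10 rows have distinct {Unit, Status, Reading} values, so {Unit, Status, Reading} → (all attributes) holds and {Unit, Status, Reading} is a superkey.

Yes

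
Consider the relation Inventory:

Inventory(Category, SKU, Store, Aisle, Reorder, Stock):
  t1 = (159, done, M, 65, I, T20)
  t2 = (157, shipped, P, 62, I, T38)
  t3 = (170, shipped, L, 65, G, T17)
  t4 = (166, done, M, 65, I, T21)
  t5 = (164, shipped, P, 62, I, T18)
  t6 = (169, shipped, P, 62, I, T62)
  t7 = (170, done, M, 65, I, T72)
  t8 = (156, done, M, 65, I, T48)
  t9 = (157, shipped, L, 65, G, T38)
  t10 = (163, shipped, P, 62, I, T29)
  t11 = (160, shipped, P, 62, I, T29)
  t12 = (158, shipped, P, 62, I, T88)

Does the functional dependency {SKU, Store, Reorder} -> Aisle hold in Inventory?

(SKU=done, Store=M, Reorder=I): rows 1, 4, 7, 8 → Aisle = 65, 65, 65, 65 ✓
(SKU=shipped, Store=P, Reorder=I): rows 2, 5, 6, 10, 11, 12 → Aisle = 62, 62, 62, 62, 62, 62 ✓
(SKU=shipped, Store=L, Reorder=G): rows 3, 9 → Aisle = 65, 65 ✓
Every {SKU, Store, Reorder} value is associated with a single Aisle value, so {SKU, Store, Reorder} -> Aisle holds.

Yes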